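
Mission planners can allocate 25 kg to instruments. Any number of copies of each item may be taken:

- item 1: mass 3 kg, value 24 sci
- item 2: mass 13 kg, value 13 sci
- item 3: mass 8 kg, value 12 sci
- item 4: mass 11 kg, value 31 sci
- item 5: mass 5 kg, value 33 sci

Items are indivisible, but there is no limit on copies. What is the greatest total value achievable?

Best value-per-unit is item 1 at 24/3, and filling with it alone uses mass 8×3=24. No mix of the others beats 8×24 = 192.

192 sci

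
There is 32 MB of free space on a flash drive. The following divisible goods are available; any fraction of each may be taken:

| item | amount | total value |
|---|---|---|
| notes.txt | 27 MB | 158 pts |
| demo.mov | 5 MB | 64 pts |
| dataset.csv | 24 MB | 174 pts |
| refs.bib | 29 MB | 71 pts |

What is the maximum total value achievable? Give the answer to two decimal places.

255.56

Take in order of value per unit:
- demo.mov (64/5 per unit): all 5 → value 64, running total 64.00
- dataset.csv (174/24 per unit): all 24 → value 174, running total 238.00
- notes.txt (158/27 per unit): 3 of 27 → value 3×158/27 = 17.5556, running total 255.56
Total 255.56.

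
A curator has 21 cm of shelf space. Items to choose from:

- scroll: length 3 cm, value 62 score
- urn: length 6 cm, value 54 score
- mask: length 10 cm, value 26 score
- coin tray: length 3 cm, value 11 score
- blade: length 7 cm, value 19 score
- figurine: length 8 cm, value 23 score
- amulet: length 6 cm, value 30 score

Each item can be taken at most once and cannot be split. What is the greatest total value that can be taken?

Check high-value combinations within 21 cm:
- scroll+urn+coin tray+amulet: length 3+6+3+6=18, value 62+54+11+30=157
- scroll+urn+coin tray+figurine: length 3+6+3+8=20, value 62+54+11+23=150
- scroll+urn+amulet: length 3+6+6=15, value 62+54+30=146
- scroll+urn+coin tray+blade: length 3+6+3+7=19, value 62+54+11+19=146
Best: 157 score.

157 score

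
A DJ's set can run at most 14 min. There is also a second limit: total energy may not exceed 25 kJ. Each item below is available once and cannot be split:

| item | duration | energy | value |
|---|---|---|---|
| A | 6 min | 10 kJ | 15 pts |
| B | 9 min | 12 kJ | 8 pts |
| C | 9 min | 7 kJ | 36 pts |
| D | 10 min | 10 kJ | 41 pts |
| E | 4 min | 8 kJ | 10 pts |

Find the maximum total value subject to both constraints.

Feasible sets respecting both limits:
- D+E: duration 14, energy 18, value 51
- C+E: duration 13, energy 15, value 46
- D: duration 10, energy 10, value 41
Best: 51 pts.

51 pts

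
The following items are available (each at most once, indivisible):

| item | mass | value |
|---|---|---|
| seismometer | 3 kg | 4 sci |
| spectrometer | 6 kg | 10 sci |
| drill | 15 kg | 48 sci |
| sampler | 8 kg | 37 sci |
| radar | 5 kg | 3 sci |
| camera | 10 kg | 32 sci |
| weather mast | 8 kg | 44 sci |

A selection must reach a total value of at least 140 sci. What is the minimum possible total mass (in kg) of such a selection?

40

Subsets with value ≥ 140, sorted by total mass:
- seismometer+spectrometer+drill+sampler+weather mast: mass 40, value 143
- drill+sampler+camera+weather mast: mass 41, value 161
Minimum mass: 40 kg.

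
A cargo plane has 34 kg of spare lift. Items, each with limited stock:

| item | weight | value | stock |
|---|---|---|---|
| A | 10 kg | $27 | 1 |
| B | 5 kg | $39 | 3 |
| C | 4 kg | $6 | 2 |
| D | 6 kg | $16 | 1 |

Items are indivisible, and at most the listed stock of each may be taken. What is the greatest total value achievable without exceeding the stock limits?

Best selections within weight 34 and stock limits:
- 1×A + 3×B + 1×D: weight 31, value 160
- 1×A + 3×B + 2×C: weight 33, value 156
- 1×A + 3×B + 1×C: weight 29, value 150
Best: $160.

$160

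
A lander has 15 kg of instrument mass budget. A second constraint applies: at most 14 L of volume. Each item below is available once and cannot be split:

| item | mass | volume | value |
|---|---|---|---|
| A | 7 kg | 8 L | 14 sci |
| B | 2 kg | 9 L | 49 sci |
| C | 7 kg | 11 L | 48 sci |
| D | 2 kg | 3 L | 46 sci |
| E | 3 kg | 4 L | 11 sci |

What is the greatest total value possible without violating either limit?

Feasible sets respecting both limits:
- B+D: mass 4, volume 12, value 95
- C+D: mass 9, volume 14, value 94
- A+D: mass 9, volume 11, value 60
- B+E: mass 5, volume 13, value 60
Best: 95 sci.

95 sci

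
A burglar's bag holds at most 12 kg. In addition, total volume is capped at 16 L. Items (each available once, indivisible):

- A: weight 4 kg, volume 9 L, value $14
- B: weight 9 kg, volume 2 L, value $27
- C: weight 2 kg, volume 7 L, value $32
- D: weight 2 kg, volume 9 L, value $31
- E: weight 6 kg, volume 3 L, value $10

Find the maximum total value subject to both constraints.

Feasible sets respecting both limits:
- C+D: weight 4, volume 16, value 63
- B+C: weight 11, volume 9, value 59
- B+D: weight 11, volume 11, value 58
- A+C: weight 6, volume 16, value 46
Best: $63.

$63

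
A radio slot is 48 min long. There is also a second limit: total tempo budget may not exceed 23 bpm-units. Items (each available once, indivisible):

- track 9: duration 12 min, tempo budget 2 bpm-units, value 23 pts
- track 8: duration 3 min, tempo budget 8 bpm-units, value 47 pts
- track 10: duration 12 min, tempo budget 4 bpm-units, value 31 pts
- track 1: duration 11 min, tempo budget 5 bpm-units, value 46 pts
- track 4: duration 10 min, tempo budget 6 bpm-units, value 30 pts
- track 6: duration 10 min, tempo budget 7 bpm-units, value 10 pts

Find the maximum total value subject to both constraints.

154 pts

Feasible sets respecting both limits:
- track 8+track 10+track 1+track 4: duration 36, tempo budget 23, value 154
- track 9+track 8+track 10+track 1: duration 38, tempo budget 19, value 147
- track 9+track 8+track 1+track 4: duration 36, tempo budget 21, value 146
Best: 154 pts.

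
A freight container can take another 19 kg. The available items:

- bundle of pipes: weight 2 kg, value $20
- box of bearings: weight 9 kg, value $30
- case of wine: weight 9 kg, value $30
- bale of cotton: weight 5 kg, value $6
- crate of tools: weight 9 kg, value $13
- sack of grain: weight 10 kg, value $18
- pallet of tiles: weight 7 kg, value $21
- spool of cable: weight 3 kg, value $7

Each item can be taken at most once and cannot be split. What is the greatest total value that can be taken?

Check high-value combinations within 19 kg:
- bundle of pipes+box of bearings+pallet of tiles: weight 2+9+7=18, value 20+30+21=71
- bundle of pipes+case of wine+pallet of tiles: weight 2+9+7=18, value 20+30+21=71
- bundle of pipes+box of bearings+bale of cotton+spool of cable: weight 2+9+5+3=19, value 20+30+6+7=63
- bundle of pipes+case of wine+bale of cotton+spool of cable: weight 2+9+5+3=19, value 20+30+6+7=63
Best: $71.

$71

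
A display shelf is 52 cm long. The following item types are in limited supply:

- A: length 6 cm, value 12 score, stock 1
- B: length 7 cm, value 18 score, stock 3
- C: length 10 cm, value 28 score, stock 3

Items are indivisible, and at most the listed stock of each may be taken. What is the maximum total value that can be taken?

Best selections within length 52 and stock limits:
- 3×B + 3×C: length 51, value 138
- 1×A + 2×B + 3×C: length 50, value 132
Best: 138 score.

138 score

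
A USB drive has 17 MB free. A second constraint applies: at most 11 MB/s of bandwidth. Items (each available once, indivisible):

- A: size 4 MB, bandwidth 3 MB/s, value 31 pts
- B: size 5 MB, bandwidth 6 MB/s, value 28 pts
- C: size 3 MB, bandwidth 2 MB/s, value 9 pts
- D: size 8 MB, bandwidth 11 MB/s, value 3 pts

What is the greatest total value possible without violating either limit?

68 pts

Feasible sets respecting both limits:
- A+B+C: size 12, bandwidth 11, value 68
- A+B: size 9, bandwidth 9, value 59
- A+C: size 7, bandwidth 5, value 40
Best: 68 pts.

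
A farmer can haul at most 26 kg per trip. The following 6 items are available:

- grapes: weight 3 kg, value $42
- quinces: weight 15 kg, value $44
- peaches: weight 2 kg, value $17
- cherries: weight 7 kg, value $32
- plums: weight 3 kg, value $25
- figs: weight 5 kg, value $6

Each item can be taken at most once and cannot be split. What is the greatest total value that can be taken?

This is a 0/1 knapsack; check combinations near the capacity.
- grapes+quinces+peaches+plums: weight 3+15+2+3=23, value 42+44+17+25=128
- grapes+peaches+cherries+plums+figs: weight 3+2+7+3+5=20, value 42+17+32+25+6=122
- grapes+quinces+cherries: weight 3+15+7=25, value 42+44+32=118
- grapes+quinces+plums+figs: weight 3+15+3+5=26, value 42+44+25+6=117
Best: $128.

$128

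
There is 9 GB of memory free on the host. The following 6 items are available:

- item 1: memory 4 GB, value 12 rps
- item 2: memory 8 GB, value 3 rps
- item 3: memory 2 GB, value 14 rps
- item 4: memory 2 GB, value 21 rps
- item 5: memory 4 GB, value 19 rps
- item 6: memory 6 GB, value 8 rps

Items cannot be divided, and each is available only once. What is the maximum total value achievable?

Check high-value combinations within 9 GB:
- item 3+item 4+item 5: memory 2+2+4=8, value 14+21+19=54
- item 1+item 3+item 4: memory 4+2+2=8, value 12+14+21=47
- item 4+item 5: memory 2+4=6, value 21+19=40
- item 3+item 4: memory 2+2=4, value 14+21=35
Best: 54 rps.

54 rps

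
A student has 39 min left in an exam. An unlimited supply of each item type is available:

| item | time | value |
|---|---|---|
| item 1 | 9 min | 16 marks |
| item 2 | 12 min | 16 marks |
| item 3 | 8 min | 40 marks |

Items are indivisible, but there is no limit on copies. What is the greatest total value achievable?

Best value-per-unit is item 3 at 40/8, and filling with it alone uses time 4×8=32. No mix of the others beats 4×40 = 160.

160 marks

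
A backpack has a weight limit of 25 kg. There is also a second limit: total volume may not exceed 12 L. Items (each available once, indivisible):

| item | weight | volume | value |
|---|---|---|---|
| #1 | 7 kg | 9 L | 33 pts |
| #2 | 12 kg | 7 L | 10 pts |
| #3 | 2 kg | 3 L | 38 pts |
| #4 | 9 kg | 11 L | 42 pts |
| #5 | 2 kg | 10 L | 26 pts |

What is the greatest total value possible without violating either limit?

Feasible sets respecting both limits:
- #1+#3: weight 9, volume 12, value 71
- #2+#3: weight 14, volume 10, value 48
- #4: weight 9, volume 11, value 42
Best: 71 pts.

71 pts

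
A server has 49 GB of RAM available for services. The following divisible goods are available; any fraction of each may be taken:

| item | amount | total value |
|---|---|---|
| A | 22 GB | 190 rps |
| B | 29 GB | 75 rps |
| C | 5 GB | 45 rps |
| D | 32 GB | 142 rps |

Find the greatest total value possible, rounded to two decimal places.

Take in order of value per unit:
- C (45/5 per unit): all 5 → value 45, running total 45.00
- A (190/22 per unit): all 22 → value 190, running total 235.00
- D (142/32 per unit): 22 of 32 → value 22×142/32 = 97.6250, running total 332.63
Total 332.63.

332.63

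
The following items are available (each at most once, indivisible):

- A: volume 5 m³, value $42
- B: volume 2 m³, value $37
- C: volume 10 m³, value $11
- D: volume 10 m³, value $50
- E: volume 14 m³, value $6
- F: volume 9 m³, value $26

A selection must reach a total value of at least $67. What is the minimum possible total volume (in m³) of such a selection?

Subsets with value ≥ 67, sorted by total volume:
- A+B: volume 7, value 79
- B+D: volume 12, value 87
- A+F: volume 14, value 68
Minimum volume: 7 m³.

7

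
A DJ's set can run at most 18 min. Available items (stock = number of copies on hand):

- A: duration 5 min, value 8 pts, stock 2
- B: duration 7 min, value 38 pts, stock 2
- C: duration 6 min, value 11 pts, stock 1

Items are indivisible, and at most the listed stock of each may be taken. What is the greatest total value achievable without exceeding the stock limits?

Top feasible selections:
- 2×B: duration 14, value 76
- 1×A + 1×B + 1×C: duration 18, value 57
- 2×A + 1×B: duration 17, value 54
Best: 76 pts.

76 pts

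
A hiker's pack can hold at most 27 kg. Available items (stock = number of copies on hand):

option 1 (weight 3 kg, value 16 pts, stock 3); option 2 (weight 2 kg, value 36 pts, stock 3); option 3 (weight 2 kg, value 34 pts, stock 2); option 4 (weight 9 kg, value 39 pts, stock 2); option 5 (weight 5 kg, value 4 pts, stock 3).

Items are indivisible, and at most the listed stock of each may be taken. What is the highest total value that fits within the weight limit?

Best selections within weight 27 and stock limits:
- 2×option 1 + 3×option 2 + 2×option 3 + 1×option 4: weight 25, value 247
- 1×option 1 + 3×option 2 + 2×option 3 + 1×option 4 + 1×option 5: weight 27, value 235
- 1×option 1 + 3×option 2 + 2×option 3 + 1×option 4: weight 22, value 231
- 3×option 1 + 3×option 2 + 1×option 3 + 1×option 4: weight 26, value 229
Best: 247 pts.

247 pts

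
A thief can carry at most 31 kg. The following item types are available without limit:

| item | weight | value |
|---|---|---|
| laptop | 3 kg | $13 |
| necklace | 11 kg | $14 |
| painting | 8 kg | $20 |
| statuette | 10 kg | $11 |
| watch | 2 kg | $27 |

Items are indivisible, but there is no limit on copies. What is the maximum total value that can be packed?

$405

Best value-per-unit is watch at 27/2, and filling with it alone uses weight 15×2=30. No mix of the others beats 15×27 = 405.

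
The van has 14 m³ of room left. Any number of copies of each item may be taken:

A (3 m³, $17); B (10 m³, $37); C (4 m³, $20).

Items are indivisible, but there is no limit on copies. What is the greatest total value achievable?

$74

Best value-per-unit is A at 17/3; filling with it alone gives 4×17 = 68.
Optimal mix: 2×A + 2×C → volume 14, value 74.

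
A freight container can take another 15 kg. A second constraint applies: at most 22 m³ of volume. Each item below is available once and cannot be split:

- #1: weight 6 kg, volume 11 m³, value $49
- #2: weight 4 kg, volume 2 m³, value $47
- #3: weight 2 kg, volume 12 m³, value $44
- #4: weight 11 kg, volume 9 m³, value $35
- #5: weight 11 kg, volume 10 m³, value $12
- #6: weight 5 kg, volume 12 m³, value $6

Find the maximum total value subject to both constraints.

$96

Feasible sets respecting both limits:
- #1+#2: weight 10, volume 13, value 96
- #2+#3: weight 6, volume 14, value 91
- #2+#4: weight 15, volume 11, value 82
Best: $96.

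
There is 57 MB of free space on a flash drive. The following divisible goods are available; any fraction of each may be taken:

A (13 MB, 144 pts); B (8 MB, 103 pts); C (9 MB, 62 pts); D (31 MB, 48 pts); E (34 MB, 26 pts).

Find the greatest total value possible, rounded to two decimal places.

Take in order of value per unit:
- B (103/8 per unit): all 8 → value 103, running total 103.00
- A (144/13 per unit): all 13 → value 144, running total 247.00
- C (62/9 per unit): all 9 → value 62, running total 309.00
- D (48/31 per unit): 27 of 31 → value 27×48/31 = 41.8065, running total 350.81
Total 350.81.

350.81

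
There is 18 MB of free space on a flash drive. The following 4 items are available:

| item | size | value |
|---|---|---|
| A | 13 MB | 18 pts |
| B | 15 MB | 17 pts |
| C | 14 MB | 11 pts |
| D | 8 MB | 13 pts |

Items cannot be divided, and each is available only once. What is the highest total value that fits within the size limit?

Check high-value combinations within 18 MB:
- A: size 13, value 18
- B: size 15, value 17
- D: size 8, value 13
- C: size 14, value 11
Best: 18 pts.

18 pts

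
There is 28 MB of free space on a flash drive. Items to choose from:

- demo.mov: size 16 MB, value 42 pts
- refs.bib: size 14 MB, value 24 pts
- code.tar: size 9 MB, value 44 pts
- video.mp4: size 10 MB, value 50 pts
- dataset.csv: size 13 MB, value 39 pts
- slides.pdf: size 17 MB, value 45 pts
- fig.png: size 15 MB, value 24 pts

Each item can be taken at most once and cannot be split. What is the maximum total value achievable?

Check high-value combinations within 28 MB:
- video.mp4+slides.pdf: size 10+17=27, value 50+45=95
- code.tar+video.mp4: size 9+10=19, value 44+50=94
- demo.mov+video.mp4: size 16+10=26, value 42+50=92
Best: 95 pts.

95 pts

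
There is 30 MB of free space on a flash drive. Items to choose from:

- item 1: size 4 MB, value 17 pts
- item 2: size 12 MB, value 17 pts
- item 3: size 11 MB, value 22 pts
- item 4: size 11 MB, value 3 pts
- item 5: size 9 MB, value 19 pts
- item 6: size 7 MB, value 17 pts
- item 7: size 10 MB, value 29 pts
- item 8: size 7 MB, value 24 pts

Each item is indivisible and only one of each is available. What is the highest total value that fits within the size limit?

89 pts

This is a 0/1 knapsack; check combinations near the capacity.
- item 1+item 5+item 7+item 8: size 4+9+10+7=30, value 17+19+29+24=89
- item 1+item 6+item 7+item 8: size 4+7+10+7=28, value 17+17+29+24=87
- item 1+item 5+item 6+item 7: size 4+9+7+10=30, value 17+19+17+29=82
- item 1+item 3+item 6+item 8: size 4+11+7+7=29, value 17+22+17+24=80
- item 1+item 5+item 6+item 8: size 4+9+7+7=27, value 17+19+17+24=77
Best: 89 pts.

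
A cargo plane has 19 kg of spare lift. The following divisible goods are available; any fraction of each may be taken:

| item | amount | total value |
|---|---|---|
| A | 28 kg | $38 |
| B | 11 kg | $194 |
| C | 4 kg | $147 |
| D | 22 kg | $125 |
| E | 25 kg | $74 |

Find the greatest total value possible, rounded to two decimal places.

Take in order of value per unit:
- C (147/4 per unit): all 4 → value 147, running total 147.00
- B (194/11 per unit): all 11 → value 194, running total 341.00
- D (125/22 per unit): 4 of 22 → value 4×125/22 = 22.7273, running total 363.73
Total 363.73.

363.73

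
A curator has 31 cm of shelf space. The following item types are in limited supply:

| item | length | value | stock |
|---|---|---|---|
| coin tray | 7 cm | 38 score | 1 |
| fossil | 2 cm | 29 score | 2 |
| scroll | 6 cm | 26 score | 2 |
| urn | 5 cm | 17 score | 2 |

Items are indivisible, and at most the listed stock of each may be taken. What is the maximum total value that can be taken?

Top feasible selections:
- 1×coin tray + 2×fossil + 2×scroll + 1×urn: length 28, value 165
- 1×coin tray + 2×fossil + 1×scroll + 2×urn: length 27, value 156
- 1×coin tray + 1×fossil + 2×scroll + 2×urn: length 31, value 153
- 1×coin tray + 2×fossil + 2×scroll: length 23, value 148
Best: 165 score.

165 score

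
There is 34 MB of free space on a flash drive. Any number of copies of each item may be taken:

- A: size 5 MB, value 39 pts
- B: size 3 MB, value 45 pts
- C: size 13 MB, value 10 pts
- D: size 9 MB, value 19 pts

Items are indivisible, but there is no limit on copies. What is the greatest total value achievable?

495 pts

Best value-per-unit is B at 45/3, and filling with it alone uses size 11×3=33. No mix of the others beats 11×45 = 495.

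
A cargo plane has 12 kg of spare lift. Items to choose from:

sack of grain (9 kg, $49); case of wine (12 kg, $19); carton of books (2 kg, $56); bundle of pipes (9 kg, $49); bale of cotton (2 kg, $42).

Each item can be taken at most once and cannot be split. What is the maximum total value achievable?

$105

Check high-value combinations within 12 kg:
- sack of grain+carton of books: weight 9+2=11, value 49+56=105
- carton of books+bundle of pipes: weight 2+9=11, value 56+49=105
- carton of books+bale of cotton: weight 2+2=4, value 56+42=98
- sack of grain+bale of cotton: weight 9+2=11, value 49+42=91
- bundle of pipes+bale of cotton: weight 9+2=11, value 49+42=91
Best: $105.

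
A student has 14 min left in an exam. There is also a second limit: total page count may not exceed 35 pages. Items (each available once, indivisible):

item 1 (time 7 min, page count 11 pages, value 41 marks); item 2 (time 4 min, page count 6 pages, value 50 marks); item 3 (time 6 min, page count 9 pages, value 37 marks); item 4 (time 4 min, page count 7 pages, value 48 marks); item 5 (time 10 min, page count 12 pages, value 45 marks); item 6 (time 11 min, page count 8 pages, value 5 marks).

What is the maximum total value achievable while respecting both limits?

Feasible sets respecting both limits:
- item 2+item 3+item 4: time 14, page count 22, value 135
- item 2+item 4: time 8, page count 13, value 98
- item 2+item 5: time 14, page count 18, value 95
Best: 135 marks.

135 marks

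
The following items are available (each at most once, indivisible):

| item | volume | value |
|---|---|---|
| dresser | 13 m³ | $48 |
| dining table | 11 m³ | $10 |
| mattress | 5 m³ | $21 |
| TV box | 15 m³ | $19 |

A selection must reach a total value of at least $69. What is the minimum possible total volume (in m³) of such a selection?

Subsets with value ≥ 69, sorted by total volume:
- dresser+mattress: volume 18, value 69
- dresser+dining table+mattress: volume 29, value 79
Minimum volume: 18 m³.

18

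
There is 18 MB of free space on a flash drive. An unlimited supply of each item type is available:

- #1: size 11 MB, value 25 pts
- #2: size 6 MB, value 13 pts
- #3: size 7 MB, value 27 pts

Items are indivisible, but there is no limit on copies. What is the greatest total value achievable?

Best value-per-unit is #3 at 27/7, and filling with it alone uses size 2×7=14. No mix of the others beats 2×27 = 54.

54 pts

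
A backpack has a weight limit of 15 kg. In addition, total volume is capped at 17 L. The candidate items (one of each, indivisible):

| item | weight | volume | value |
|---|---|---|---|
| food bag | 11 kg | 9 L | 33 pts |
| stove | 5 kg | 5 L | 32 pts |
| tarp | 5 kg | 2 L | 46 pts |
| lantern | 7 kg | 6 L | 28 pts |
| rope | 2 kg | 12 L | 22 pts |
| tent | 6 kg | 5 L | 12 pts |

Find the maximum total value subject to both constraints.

Feasible sets respecting both limits:
- stove+tarp: weight 10, volume 7, value 78
- tarp+lantern: weight 12, volume 8, value 74
- tarp+rope: weight 7, volume 14, value 68
- stove+lantern: weight 12, volume 11, value 60
Best: 78 pts.

78 pts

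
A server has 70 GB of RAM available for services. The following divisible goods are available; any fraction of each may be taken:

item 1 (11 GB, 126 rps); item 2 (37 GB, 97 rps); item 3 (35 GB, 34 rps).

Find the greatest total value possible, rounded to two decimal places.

Take in order of value per unit:
- item 1 (126/11 per unit): all 11 → value 126, running total 126.00
- item 2 (97/37 per unit): all 37 → value 97, running total 223.00
- item 3 (34/35 per unit): 22 of 35 → value 22×34/35 = 21.3714, running total 244.37
Total 244.37.

244.37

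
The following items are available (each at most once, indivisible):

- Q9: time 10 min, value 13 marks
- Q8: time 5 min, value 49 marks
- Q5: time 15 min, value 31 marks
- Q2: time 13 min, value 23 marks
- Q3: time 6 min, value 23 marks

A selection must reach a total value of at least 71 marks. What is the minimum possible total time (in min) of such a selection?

Subsets with value ≥ 71, sorted by total time:
- Q8+Q3: time 11, value 72
- Q8+Q2: time 18, value 72
- Q8+Q5: time 20, value 80
Minimum time: 11 min.

11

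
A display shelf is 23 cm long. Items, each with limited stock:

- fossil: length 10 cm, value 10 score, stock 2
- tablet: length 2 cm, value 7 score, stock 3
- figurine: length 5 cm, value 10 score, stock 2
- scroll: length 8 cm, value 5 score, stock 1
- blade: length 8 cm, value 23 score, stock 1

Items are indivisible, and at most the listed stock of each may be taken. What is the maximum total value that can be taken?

57 score

Top feasible selections:
- 2×tablet + 2×figurine + 1×blade: length 22, value 57
- 3×tablet + 1×figurine + 1×blade: length 19, value 54
Best: 57 score.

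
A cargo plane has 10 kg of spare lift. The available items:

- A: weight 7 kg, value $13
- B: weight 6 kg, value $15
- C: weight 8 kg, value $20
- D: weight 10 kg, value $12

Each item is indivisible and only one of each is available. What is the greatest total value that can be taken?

Check high-value combinations within 10 kg:
- C: weight 8, value 20
- B: weight 6, value 15
- A: weight 7, value 13
- D: weight 10, value 12
Best: $20.

$20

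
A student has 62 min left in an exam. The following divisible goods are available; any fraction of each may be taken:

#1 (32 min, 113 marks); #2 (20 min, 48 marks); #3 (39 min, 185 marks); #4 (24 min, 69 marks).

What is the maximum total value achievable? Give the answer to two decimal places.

266.22

Take in order of value per unit:
- #3 (185/39 per unit): all 39 → value 185, running total 185.00
- #1 (113/32 per unit): 23 of 32 → value 23×113/32 = 81.2188, running total 266.22
Total 266.22.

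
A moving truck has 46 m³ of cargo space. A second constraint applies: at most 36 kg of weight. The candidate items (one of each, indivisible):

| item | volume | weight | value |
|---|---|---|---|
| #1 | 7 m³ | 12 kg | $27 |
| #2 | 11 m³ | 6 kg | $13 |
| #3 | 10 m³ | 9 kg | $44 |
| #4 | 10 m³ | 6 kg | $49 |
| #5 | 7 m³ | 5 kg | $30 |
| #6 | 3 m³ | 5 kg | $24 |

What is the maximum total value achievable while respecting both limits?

Feasible sets respecting both limits:
- #2+#3+#4+#5+#6: volume 41, weight 31, value 160
- #1+#3+#4+#5: volume 34, weight 32, value 150
- #3+#4+#5+#6: volume 30, weight 25, value 147
- #1+#3+#4+#6: volume 30, weight 32, value 144
Best: $160.

$160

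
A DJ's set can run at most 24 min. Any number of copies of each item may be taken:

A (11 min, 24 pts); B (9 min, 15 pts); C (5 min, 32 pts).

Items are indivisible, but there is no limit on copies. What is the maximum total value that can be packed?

Best value-per-unit is C at 32/5, and filling with it alone uses duration 4×5=20. No mix of the others beats 4×32 = 128.

128 pts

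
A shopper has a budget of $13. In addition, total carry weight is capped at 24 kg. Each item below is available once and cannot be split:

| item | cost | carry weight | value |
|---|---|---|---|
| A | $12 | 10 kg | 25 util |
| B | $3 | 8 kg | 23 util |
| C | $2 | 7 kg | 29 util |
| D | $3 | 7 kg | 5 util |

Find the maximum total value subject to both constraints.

57 util

Feasible sets respecting both limits:
- B+C+D: cost 8, carry weight 22, value 57
- B+C: cost 5, carry weight 15, value 52
- C+D: cost 5, carry weight 14, value 34
- C: cost 2, carry weight 7, value 29
Best: 57 util.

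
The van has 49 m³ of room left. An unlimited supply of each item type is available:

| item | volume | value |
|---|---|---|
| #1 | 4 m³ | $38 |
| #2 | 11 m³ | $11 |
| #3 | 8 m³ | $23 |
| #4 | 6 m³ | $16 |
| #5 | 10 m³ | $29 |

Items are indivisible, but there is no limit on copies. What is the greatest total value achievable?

$456

Best value-per-unit is #1 at 38/4, and filling with it alone uses volume 12×4=48. No mix of the others beats 12×38 = 456.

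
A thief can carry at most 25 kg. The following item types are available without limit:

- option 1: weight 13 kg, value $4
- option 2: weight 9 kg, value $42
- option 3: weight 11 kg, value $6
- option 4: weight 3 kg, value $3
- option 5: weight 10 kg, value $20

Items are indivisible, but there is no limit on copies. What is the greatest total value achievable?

Best value-per-unit is option 2 at 42/9; filling with it alone gives 2×42 = 84.
Optimal mix: 2×option 2 + 2×option 4 → weight 24, value 90.

$90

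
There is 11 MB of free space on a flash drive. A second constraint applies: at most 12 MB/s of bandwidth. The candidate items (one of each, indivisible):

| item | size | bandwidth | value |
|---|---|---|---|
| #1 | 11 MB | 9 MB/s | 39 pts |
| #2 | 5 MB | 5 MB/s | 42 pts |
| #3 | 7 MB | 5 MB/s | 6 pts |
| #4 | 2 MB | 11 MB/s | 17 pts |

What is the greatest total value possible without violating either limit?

42 pts

Feasible sets respecting both limits:
- #2: size 5, bandwidth 5, value 42
- #1: size 11, bandwidth 9, value 39
- #4: size 2, bandwidth 11, value 17
- #3: size 7, bandwidth 5, value 6
Best: 42 pts.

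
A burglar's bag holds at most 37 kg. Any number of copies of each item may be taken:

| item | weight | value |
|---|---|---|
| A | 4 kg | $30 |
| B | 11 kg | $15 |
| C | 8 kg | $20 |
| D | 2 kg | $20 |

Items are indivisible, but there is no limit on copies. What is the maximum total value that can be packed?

Best value-per-unit is D at 20/2, and filling with it alone uses weight 18×2=36. No mix of the others beats 18×20 = 360.

$360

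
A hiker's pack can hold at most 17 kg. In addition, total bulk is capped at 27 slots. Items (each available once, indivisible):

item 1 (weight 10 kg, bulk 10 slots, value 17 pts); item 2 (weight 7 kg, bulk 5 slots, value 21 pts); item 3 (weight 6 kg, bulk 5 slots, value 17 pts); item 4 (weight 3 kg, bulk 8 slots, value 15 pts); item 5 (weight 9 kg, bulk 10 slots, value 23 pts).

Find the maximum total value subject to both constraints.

53 pts

Feasible sets respecting both limits:
- item 2+item 3+item 4: weight 16, bulk 18, value 53
- item 2+item 5: weight 16, bulk 15, value 44
- item 3+item 5: weight 15, bulk 15, value 40
- item 1+item 2: weight 17, bulk 15, value 38
Best: 53 pts.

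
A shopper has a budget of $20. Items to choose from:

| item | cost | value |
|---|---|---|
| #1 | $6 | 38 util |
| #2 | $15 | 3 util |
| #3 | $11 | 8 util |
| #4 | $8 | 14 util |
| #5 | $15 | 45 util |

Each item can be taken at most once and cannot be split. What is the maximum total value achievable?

Check high-value combinations within $20:
- #1+#4: cost 6+8=14, value 38+14=52
- #1+#3: cost 6+11=17, value 38+8=46
- #5: cost 15, value 45
- #1: cost 6, value 38
Best: 52 util.

52 util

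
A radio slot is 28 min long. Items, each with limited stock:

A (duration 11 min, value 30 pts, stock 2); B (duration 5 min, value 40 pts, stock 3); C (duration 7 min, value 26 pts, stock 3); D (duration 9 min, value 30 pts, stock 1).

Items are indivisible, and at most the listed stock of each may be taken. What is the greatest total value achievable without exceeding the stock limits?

150 pts

Best selections within duration 28 and stock limits:
- 3×B + 1×D: duration 24, value 150
- 1×A + 3×B: duration 26, value 150
Best: 150 pts.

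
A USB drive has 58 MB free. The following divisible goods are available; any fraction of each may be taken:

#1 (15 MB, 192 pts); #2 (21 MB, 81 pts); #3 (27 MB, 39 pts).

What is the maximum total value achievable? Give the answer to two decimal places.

Take in order of value per unit:
- #1 (192/15 per unit): all 15 → value 192, running total 192.00
- #2 (81/21 per unit): all 21 → value 81, running total 273.00
- #3 (39/27 per unit): 22 of 27 → value 22×39/27 = 31.7778, running total 304.78
Total 304.78.

304.78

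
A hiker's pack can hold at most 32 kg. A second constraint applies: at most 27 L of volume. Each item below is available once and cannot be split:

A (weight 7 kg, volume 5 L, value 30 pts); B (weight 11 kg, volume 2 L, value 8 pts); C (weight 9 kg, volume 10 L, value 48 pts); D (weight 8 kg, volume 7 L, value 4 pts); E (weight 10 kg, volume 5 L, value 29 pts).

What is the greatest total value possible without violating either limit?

Feasible sets respecting both limits:
- A+C+E: weight 26, volume 20, value 107
- A+B+C: weight 27, volume 17, value 86
- B+C+E: weight 30, volume 17, value 85
Best: 107 pts.

107 pts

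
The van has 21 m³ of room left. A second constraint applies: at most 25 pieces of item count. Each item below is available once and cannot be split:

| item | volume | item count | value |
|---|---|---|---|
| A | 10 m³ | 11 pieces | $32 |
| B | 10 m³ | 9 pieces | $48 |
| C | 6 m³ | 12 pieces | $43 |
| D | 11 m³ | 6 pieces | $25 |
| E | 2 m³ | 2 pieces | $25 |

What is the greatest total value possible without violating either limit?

Feasible sets respecting both limits:
- B+C+E: volume 18, item count 23, value 116
- A+C+E: volume 18, item count 25, value 100
- C+D+E: volume 19, item count 20, value 93
- B+C: volume 16, item count 21, value 91
Best: $116.

$116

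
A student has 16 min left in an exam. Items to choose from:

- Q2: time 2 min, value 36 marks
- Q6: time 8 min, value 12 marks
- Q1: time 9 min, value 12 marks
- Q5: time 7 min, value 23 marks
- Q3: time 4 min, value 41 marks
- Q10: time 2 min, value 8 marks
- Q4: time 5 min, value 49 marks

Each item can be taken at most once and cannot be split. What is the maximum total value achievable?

134 marks

Check high-value combinations within 16 min:
- Q2+Q3+Q10+Q4: time 2+4+2+5=13, value 36+41+8+49=134
- Q2+Q3+Q4: time 2+4+5=11, value 36+41+49=126
- Q2+Q5+Q10+Q4: time 2+7+2+5=16, value 36+23+8+49=116
- Q5+Q3+Q4: time 7+4+5=16, value 23+41+49=113
- Q2+Q5+Q4: time 2+7+5=14, value 36+23+49=108
Best: 134 marks.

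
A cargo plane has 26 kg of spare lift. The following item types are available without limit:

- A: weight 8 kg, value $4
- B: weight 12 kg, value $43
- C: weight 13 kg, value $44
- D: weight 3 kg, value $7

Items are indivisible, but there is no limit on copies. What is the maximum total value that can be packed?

Best value-per-unit is B at 43/12; filling with it alone gives 2×43 = 86.
Optimal mix: 2×C → weight 26, value 88.

$88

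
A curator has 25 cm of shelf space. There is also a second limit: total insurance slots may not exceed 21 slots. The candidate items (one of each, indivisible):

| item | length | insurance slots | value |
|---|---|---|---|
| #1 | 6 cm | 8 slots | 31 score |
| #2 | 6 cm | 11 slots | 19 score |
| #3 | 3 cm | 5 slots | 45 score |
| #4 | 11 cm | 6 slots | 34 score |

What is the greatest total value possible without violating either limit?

Feasible sets respecting both limits:
- #1+#3+#4: length 20, insurance slots 19, value 110
- #3+#4: length 14, insurance slots 11, value 79
- #1+#3: length 9, insurance slots 13, value 76
- #1+#4: length 17, insurance slots 14, value 65
Best: 110 score.

110 score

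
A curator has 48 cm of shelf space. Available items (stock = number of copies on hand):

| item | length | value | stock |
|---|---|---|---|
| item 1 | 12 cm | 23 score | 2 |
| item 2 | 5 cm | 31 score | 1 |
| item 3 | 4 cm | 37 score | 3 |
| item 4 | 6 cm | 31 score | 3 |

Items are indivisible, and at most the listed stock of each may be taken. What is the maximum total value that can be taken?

Top feasible selections:
- 1×item 1 + 1×item 2 + 3×item 3 + 3×item 4: length 47, value 258
- 1×item 2 + 3×item 3 + 3×item 4: length 35, value 235
Best: 258 score.

258 score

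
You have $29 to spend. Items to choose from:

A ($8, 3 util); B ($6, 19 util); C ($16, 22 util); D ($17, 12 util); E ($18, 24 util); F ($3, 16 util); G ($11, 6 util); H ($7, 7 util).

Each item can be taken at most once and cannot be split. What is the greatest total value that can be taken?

Check high-value combinations within $29:
- B+E+F: cost 6+18+3=27, value 19+24+16=59
- B+C+F: cost 6+16+3=25, value 19+22+16=57
- B+F+G+H: cost 6+3+11+7=27, value 19+16+6+7=48
- B+C+H: cost 6+16+7=29, value 19+22+7=48
- B+D+F: cost 6+17+3=26, value 19+12+16=47
Best: 59 util.

59 util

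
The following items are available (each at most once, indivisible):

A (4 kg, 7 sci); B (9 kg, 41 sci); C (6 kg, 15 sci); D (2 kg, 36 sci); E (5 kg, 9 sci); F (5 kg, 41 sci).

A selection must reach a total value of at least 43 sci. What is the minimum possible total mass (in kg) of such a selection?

Subsets with value ≥ 43, sorted by total mass:
- A+D: mass 6, value 43
- D+F: mass 7, value 77
- D+E: mass 7, value 45
Minimum mass: 6 kg.

6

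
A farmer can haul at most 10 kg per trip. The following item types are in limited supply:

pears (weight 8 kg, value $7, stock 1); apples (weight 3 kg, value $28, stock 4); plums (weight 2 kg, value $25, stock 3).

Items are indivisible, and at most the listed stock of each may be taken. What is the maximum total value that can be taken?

$106

Top feasible selections:
- 2×apples + 2×plums: weight 10, value 106
- 1×apples + 3×plums: weight 9, value 103
- 3×apples: weight 9, value 84
- 2×apples + 1×plums: weight 8, value 81
Best: $106.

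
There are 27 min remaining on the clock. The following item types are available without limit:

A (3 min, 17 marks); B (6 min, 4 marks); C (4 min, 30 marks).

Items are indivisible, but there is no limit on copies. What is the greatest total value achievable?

197 marks

Best value-per-unit is C at 30/4; filling with it alone gives 6×30 = 180.
Optimal mix: 1×A + 6×C → time 27, value 197.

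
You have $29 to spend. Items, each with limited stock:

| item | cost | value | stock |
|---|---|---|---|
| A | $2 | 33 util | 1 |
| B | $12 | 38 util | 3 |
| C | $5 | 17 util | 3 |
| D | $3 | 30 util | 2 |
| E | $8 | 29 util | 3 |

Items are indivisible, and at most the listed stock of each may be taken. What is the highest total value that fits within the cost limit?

Top feasible selections:
- 1×A + 1×C + 2×D + 2×E: cost 29, value 168
- 1×A + 1×B + 2×D + 1×E: cost 28, value 160
Best: 168 util.

168 util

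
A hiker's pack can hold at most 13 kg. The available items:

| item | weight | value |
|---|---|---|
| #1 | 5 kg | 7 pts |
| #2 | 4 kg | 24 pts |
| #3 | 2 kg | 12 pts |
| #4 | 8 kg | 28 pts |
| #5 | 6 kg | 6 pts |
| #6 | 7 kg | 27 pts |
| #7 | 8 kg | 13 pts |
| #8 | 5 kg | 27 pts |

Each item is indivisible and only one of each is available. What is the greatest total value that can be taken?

63 pts

Check high-value combinations within 13 kg:
- #2+#3+#8: weight 4+2+5=11, value 24+12+27=63
- #2+#3+#6: weight 4+2+7=13, value 24+12+27=63
- #4+#8: weight 8+5=13, value 28+27=55
- #6+#8: weight 7+5=12, value 27+27=54
- #2+#4: weight 4+8=12, value 24+28=52
Best: 63 pts.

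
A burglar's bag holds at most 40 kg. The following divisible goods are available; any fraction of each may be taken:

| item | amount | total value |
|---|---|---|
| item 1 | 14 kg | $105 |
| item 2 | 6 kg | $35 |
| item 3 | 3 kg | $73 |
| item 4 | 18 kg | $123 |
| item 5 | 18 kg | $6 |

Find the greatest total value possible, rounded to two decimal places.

Take in order of value per unit:
- item 3 (73/3 per unit): all 3 → value 73, running total 73.00
- item 1 (105/14 per unit): all 14 → value 105, running total 178.00
- item 4 (123/18 per unit): all 18 → value 123, running total 301.00
- item 2 (35/6 per unit): 5 of 6 → value 5×35/6 = 29.1667, running total 330.17
Total 330.17.

330.17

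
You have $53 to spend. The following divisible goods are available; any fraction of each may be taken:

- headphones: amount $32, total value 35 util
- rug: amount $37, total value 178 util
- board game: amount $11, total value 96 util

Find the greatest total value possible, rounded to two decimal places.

279.47

Take in order of value per unit:
- board game (96/11 per unit): all 11 → value 96, running total 96.00
- rug (178/37 per unit): all 37 → value 178, running total 274.00
- headphones (35/32 per unit): 5 of 32 → value 5×35/32 = 5.4688, running total 279.47
Total 279.47.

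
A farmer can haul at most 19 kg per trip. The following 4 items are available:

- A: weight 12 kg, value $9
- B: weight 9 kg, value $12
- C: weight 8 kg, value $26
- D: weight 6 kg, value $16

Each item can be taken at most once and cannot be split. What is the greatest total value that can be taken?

Check high-value combinations within 19 kg:
- C+D: weight 8+6=14, value 26+16=42
- B+C: weight 9+8=17, value 12+26=38
- B+D: weight 9+6=15, value 12+16=28
- C: weight 8, value 26
- A+D: weight 12+6=18, value 9+16=25
Best: $42.

$42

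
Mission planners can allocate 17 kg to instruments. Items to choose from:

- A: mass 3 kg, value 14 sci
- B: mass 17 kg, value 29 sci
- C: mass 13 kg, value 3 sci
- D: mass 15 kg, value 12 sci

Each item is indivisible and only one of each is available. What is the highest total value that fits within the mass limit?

This is a 0/1 knapsack; check combinations near the capacity.
- B: mass 17, value 29
- A+C: mass 3+13=16, value 14+3=17
- A: mass 3, value 14
- D: mass 15, value 12
- C: mass 13, value 3
Best: 29 sci.

29 sci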